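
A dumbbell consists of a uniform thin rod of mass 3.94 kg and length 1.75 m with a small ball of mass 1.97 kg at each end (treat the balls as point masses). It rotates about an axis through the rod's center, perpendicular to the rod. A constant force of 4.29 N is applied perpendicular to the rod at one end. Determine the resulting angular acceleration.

I_rod = (1/12)ML² = (1/12)(3.94)(1.75)² = 1.006 kg·m².
I_balls = 2·m·(L/2)² = 2(1.97)(0.8750)² = 3.017 kg·m².
Total I = 4.022 kg·m².
τ = F·(L/2) = (4.29)(0.875) = 3.754 N·m.
α = τ/I = 3.754/4.022 = 0.9333 rad/s².

α ≈ 0.933 rad/s²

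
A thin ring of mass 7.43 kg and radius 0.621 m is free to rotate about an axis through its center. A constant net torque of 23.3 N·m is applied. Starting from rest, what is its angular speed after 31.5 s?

I = MR² = (7.43)(0.621)² = 2.865 kg·m².
α = τ/I = 23.3/2.865 = 8.132 rad/s².
ω = ω₀ + αt = 0 + (8.132)(31.5) = 256.2 rad/s.

ω ≈ 256 rad/s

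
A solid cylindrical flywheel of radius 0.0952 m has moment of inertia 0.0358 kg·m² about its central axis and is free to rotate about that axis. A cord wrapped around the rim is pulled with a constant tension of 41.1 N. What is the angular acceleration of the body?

τ = F R = (41.1)(0.0952) = 3.913 N·m.
Newton's second law for rotation, τ = Iα, gives α = τ/I = 3.913/0.03580 = 109.3 rad/s².

α ≈ 109 rad/s²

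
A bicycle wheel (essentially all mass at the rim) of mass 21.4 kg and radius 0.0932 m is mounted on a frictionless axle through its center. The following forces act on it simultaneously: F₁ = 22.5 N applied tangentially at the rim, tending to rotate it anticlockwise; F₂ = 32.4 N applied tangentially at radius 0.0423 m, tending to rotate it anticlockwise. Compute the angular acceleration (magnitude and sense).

α ≈ 18.7 rad/s², anticlockwise

I = MR² = (21.4)(0.0932)² = 0.1859 kg·m².
Taking anticlockwise as positive: τ₁ = +(22.5)(0.0932) = +2.097 N·m; τ₂ = +(32.4)(0.0423) = +1.371 N·m.
Net torque τ = 3.468 N·m.
α = τ/I = 3.468/0.1859 = 18.65 rad/s².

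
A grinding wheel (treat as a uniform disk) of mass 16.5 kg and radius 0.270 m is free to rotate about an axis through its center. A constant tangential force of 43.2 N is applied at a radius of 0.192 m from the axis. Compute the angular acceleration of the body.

I = ½MR² = (1/2)(16.5)(0.270)² = 0.6014 kg·m².
τ = F·r = (43.2)(0.192) = 8.294 N·m.
From τ = Iα: α = 8.294/0.6014 = 13.79 rad/s².

α ≈ 13.8 rad/s²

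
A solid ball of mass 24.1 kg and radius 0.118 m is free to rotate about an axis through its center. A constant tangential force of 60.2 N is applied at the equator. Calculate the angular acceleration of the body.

I = (2/5)MR² = (2/5)(24.1)(0.118)² = 0.1342 kg·m².
τ = F R = (60.2)(0.118) = 7.104 N·m.
Newton's second law for rotation, τ = Iα, gives α = τ/I = 7.104/0.1342 = 52.92 rad/s².

α ≈ 52.9 rad/s²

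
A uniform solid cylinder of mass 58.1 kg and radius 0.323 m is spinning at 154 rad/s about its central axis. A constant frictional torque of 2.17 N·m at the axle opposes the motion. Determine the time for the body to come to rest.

t ≈ 215 s

I = ½MR² = (1/2)(58.1)(0.323)² = 3.031 kg·m².
The net torque has magnitude 2.17 N·m, opposing ω.
|α| = τ/I = 2.170/3.031 = 0.7160 rad/s² (deceleration).
0 = ω₀ − |α|t ⇒ t = ω₀/|α| = 154/0.7160 = 215.1 s.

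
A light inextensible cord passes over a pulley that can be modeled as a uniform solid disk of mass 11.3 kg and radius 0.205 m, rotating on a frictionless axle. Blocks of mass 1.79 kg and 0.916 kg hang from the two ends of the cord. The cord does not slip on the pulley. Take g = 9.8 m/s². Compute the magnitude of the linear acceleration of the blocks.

I = ½MR² = (1/2)(11.3)(0.205)² = 0.2374 kg·m².
Heavier block: m₁g − T₁ = m₁a. Lighter block: T₂ − m₂g = m₂a.
Pulley: (T₁ − T₂)R = Iα = I(a/R), so T₁ − T₂ = (I/R²)a = (1/2)M_p a = 5.650·a.
Adding the three: (m₁ − m₂)g = (m₁ + m₂ + 5.650)a, so a = (1.79 − 0.916)(9.8)/(1.79 + 0.916 + 5.650) = 1.025 m/s².

a ≈ 1.03 m/s²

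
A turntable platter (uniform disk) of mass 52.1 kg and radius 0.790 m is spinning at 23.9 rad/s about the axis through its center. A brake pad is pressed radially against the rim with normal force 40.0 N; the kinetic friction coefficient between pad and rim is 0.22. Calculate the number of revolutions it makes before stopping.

I = ½MR² = (1/2)(52.1)(0.790)² = 16.26 kg·m².
Friction force f = μN = (0.22)(40.0) = 8.800 N at the rim; torque magnitude τ = fR = 6.952 N·m, opposing ω.
|α| = τ/I = 6.952/16.26 = 0.4276 rad/s² (deceleration).
ω² = ω₀² − 2|α|θ with ω = 0 ⇒ θ = ω₀²/(2|α|) = 667.9 rad = 106.3 rev.

≈ 106 revolutions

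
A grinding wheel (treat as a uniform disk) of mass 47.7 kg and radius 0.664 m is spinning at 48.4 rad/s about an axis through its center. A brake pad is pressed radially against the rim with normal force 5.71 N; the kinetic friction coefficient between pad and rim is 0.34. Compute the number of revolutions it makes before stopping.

≈ 1520 revolutions

I = ½MR² = (1/2)(47.7)(0.664)² = 10.52 kg·m².
Friction force f = μN = (0.34)(5.71) = 1.941 N at the rim; torque magnitude τ = fR = 1.289 N·m, opposing ω.
|α| = τ/I = 1.289/10.52 = 0.1226 rad/s² (deceleration).
ω² = ω₀² − 2|α|θ with ω = 0 ⇒ θ = ω₀²/(2|α|) = 9554 rad = 1521 rev.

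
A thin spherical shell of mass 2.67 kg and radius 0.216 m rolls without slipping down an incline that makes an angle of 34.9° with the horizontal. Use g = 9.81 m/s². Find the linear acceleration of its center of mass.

Translation along the incline: Mg sinθ − f = Ma.
Rotation about the center: fR = Iα with I = (2/3)MR². No-slip gives a = αR, so f = (I/R²)a = (2/3)M a.
Substituting: Mg sinθ = (1 + 0.6667)Ma, so a = g sinθ/(1 + 0.6667) = (9.81) sin 34.9° / 1.667 = 3.368 m/s².

a ≈ 3.37 m/s²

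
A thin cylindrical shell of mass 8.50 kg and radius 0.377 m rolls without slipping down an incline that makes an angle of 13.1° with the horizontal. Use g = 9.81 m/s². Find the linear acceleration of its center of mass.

Translation along the incline: Mg sinθ − f = Ma.
Rotation about the center: fR = Iα with I = MR². No-slip gives a = αR, so f = (I/R²)a = M a.
Substituting: Mg sinθ = (1 + 1.000)Ma, so a = g sinθ/(1 + 1.000) = (9.81) sin 13.1° / 2.000 = 1.112 m/s².

a ≈ 1.11 m/s²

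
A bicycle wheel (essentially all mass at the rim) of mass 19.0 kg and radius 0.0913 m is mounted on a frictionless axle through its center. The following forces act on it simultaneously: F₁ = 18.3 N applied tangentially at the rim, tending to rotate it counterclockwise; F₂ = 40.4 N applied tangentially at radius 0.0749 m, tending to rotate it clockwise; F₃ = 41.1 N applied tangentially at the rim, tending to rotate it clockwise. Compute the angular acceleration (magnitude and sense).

α ≈ 32.2 rad/s², clockwise

I = MR² = (19.0)(0.0913)² = 0.1584 kg·m².
Taking counterclockwise as positive: τ₁ = +(18.3)(0.0913) = +1.671 N·m; τ₂ = −(40.4)(0.0749) = −3.026 N·m; τ₃ = −(41.1)(0.0913) = −3.752 N·m.
Net torque τ = -5.108 N·m.
α = τ/I = -5.108/0.1584 = -32.25 rad/s².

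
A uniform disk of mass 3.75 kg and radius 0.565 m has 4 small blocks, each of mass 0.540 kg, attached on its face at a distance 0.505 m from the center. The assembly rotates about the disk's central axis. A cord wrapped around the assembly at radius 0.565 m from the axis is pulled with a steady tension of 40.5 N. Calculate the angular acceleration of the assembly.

α ≈ 19.9 rad/s²

I_disk = ½MR² = ½(3.75)(0.565)² = 0.5985 kg·m².
I_blocks = 4·m·r² = 4(0.540)(0.505)² = 0.5509 kg·m².
Total I = 1.149 kg·m².
τ = F r = (40.5)(0.565) = 22.88 N·m.
α = τ/I = 22.88/1.149 = 19.91 rad/s².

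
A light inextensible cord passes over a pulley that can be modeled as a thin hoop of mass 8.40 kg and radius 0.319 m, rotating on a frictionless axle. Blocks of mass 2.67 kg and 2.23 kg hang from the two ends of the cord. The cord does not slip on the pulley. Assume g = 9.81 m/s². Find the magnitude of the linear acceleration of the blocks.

I = MR² = (8.40)(0.319)² = 0.8548 kg·m².
Heavier block: m₁g − T₁ = m₁a. Lighter block: T₂ − m₂g = m₂a.
Pulley: (T₁ − T₂)R = Iα = I(a/R), so T₁ − T₂ = (I/R²)a = 1·M_p a = 8.400·a.
Adding the three: (m₁ − m₂)g = (m₁ + m₂ + 8.400)a, so a = (2.67 − 2.23)(9.81)/(2.67 + 2.23 + 8.400) = 0.3245 m/s².

a ≈ 0.325 m/s²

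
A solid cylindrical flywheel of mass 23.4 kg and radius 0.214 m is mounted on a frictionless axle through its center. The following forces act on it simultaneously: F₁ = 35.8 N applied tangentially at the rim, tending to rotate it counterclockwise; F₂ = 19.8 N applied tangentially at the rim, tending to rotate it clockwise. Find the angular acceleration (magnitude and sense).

α ≈ 6.39 rad/s², counterclockwise

I = ½MR² = (1/2)(23.4)(0.214)² = 0.5358 kg·m².
Taking counterclockwise as positive: τ₁ = +(35.8)(0.214) = +7.661 N·m; τ₂ = −(19.8)(0.214) = −4.237 N·m.
Net torque τ = 3.424 N·m.
α = τ/I = 3.424/0.5358 = 6.390 rad/s².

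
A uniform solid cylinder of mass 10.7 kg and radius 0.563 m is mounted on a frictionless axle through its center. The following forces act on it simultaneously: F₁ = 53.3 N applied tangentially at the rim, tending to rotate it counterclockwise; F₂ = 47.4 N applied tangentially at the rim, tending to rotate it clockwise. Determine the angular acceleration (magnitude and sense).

α ≈ 1.96 rad/s², counterclockwise

I = ½MR² = (1/2)(10.7)(0.563)² = 1.696 kg·m².
Taking counterclockwise as positive: τ₁ = +(53.3)(0.563) = +30.01 N·m; τ₂ = −(47.4)(0.563) = −26.69 N·m.
Net torque τ = 3.322 N·m.
α = τ/I = 3.322/1.696 = 1.959 rad/s².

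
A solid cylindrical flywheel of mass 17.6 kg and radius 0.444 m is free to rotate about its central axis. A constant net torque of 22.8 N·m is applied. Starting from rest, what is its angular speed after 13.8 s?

I = ½MR² = (1/2)(17.6)(0.444)² = 1.735 kg·m².
α = τ/I = 22.8/1.735 = 13.14 rad/s².
ω = ω₀ + αt = 0 + (13.14)(13.8) = 181.4 rad/s.

ω ≈ 181 rad/s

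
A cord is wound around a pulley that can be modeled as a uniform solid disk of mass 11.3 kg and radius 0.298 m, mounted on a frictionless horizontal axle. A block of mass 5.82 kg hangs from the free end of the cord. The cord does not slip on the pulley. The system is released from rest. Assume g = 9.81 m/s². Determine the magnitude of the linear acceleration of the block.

I = ½MR² = (1/2)(11.3)(0.298)² = 0.5017 kg·m².
Block: mg − T = ma. Pulley: TR = Iα. No-slip: a = αR, so T = (I/R²)a = 5.650·a.
Then mg = (m + 5.650)a, so a = (5.82)(9.81)/(5.82 + 5.650) = 4.978 m/s².

a ≈ 4.98 m/s²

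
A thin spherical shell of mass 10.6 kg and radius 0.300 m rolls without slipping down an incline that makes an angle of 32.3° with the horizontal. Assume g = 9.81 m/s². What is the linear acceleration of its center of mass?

Translation along the incline: Mg sinθ − f = Ma.
Rotation about the center: fR = Iα with I = (2/3)MR². No-slip gives a = αR, so f = (I/R²)a = (2/3)M a.
Substituting: Mg sinθ = (1 + 0.6667)Ma, so a = g sinθ/(1 + 0.6667) = (9.81) sin 32.3° / 1.667 = 3.145 m/s².

a ≈ 3.15 m/s²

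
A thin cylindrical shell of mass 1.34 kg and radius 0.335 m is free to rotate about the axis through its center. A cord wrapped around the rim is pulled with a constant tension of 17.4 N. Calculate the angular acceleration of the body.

I = MR² = (1.34)(0.335)² = 0.1504 kg·m².
τ = F R = (17.4)(0.335) = 5.829 N·m.
From τ = Iα: α = 5.829/0.1504 = 38.76 rad/s².

α ≈ 38.8 rad/s²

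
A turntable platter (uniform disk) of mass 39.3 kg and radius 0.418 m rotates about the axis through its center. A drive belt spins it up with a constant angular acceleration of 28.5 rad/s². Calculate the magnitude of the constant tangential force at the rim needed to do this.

F ≈ 234 N

I = ½MR² = (1/2)(39.3)(0.418)² = 3.433 kg·m².
The required torque is τ = Iα = (3.433)(28.50) = 97.85 N·m.
A tangential force at the rim gives τ = FR, so F = τ/R = 97.85/0.418 = 234.1 N.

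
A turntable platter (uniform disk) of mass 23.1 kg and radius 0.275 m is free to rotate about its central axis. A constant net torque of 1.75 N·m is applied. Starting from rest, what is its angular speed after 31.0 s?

I = ½MR² = (1/2)(23.1)(0.275)² = 0.8735 kg·m².
α = τ/I = 1.75/0.8735 = 2.004 rad/s².
ω = ω₀ + αt = 0 + (2.004)(31.0) = 62.11 rad/s.

ω ≈ 62.1 rad/s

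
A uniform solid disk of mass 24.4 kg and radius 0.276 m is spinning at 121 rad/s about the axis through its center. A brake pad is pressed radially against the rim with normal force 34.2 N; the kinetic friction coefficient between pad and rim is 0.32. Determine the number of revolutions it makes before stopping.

≈ 358 revolutions

I = ½MR² = (1/2)(24.4)(0.276)² = 0.9293 kg·m².
Friction force f = μN = (0.32)(34.2) = 10.94 N at the rim; torque magnitude τ = fR = 3.021 N·m, opposing ω.
|α| = τ/I = 3.021/0.9293 = 3.250 rad/s² (deceleration).
ω² = ω₀² − 2|α|θ with ω = 0 ⇒ θ = ω₀²/(2|α|) = 2252 rad = 358.5 rev.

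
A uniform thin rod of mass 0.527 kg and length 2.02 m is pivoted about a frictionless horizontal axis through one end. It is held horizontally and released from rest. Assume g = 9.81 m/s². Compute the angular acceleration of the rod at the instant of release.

About the pivot, I = (1/3)ML² = (1/3)(0.527)(2.02)² = 0.7168 kg·m².
The weight acts at the center, a distance L/2 = 1.010 m from the pivot; τ = Mg(L/2) = 5.222 N·m.
α = τ/I = 5.222/0.7168 = 7.285 rad/s².

α ≈ 7.28 rad/s²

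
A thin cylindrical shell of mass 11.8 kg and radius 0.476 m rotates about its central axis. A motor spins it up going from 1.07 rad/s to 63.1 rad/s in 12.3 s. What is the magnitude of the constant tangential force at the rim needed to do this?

I = MR² = (11.8)(0.476)² = 2.674 kg·m².
α = Δω/Δt = (63.1 − 1.07)/12.3 = 5.043 rad/s².
The required torque is τ = Iα = (2.674)(5.043) = 13.48 N·m.
A tangential force at the rim gives τ = FR, so F = τ/R = 13.48/0.476 = 28.33 N.

F ≈ 28.3 N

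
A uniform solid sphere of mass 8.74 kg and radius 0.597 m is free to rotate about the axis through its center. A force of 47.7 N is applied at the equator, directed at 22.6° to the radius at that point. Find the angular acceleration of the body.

I = (2/5)MR² = (2/5)(8.74)(0.597)² = 1.246 kg·m².
Only the tangential component produces torque: τ = F R sinθ = (47.7)(0.597) sin 22.6° = 10.94 N·m.
Newton's second law for rotation, τ = Iα, gives α = τ/I = 10.94/1.246 = 8.783 rad/s².

α ≈ 8.78 rad/s²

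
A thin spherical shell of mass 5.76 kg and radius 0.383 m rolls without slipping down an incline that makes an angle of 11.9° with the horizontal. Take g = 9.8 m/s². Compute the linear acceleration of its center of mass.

a ≈ 1.21 m/s²

Translation along the incline: Mg sinθ − f = Ma.
Rotation about the center: fR = Iα with I = (2/3)MR². No-slip gives a = αR, so f = (I/R²)a = (2/3)M a.
Substituting: Mg sinθ = (1 + 0.6667)Ma, so a = g sinθ/(1 + 0.6667) = (9.8) sin 11.9° / 1.667 = 1.212 m/s².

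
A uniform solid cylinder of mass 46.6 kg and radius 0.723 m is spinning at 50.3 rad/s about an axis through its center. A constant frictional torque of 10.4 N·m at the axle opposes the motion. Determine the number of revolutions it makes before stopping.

≈ 236 revolutions

I = ½MR² = (1/2)(46.6)(0.723)² = 12.18 kg·m².
The net torque has magnitude 10.4 N·m, opposing ω.
|α| = τ/I = 10.40/12.18 = 0.8539 rad/s² (deceleration).
ω² = ω₀² − 2|α|θ with ω = 0 ⇒ θ = ω₀²/(2|α|) = 1482 rad = 235.8 rev.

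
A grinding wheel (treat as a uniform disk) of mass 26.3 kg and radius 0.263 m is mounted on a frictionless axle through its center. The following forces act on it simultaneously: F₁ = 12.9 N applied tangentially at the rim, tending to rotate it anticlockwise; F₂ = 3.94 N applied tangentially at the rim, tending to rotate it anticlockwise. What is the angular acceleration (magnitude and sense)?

I = ½MR² = (1/2)(26.3)(0.263)² = 0.9096 kg·m².
Taking anticlockwise as positive: τ₁ = +(12.9)(0.263) = +3.393 N·m; τ₂ = +(3.94)(0.263) = +1.036 N·m.
Net torque τ = 4.429 N·m.
α = τ/I = 4.429/0.9096 = 4.869 rad/s².

α ≈ 4.87 rad/s², anticlockwise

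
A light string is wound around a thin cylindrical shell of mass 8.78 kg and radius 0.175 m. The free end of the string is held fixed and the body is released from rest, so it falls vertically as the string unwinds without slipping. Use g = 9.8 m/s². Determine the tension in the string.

Translation: Mg − T = Ma. Rotation about the center: TR = Iα with I = MR².
With a = αR: T = (I/R²)a = M a, so Mg = (1 + 1.000)Ma.
a = g/(1 + 1.000) = 9.8/2.000 = 4.900 m/s².
T = 1.000·M·a = (1.000)(8.78)(4.900) = 43.02 N.

T ≈ 43.0 N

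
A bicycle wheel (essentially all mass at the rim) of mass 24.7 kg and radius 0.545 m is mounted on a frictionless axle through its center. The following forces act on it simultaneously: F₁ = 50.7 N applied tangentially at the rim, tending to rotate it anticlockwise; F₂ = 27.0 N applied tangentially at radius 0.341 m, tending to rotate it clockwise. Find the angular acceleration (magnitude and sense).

I = MR² = (24.7)(0.545)² = 7.337 kg·m².
Taking anticlockwise as positive: τ₁ = +(50.7)(0.545) = +27.63 N·m; τ₂ = −(27.0)(0.341) = −9.207 N·m.
Net torque τ = 18.42 N·m.
α = τ/I = 18.42/7.337 = 2.511 rad/s².

α ≈ 2.51 rad/s², anticlockwise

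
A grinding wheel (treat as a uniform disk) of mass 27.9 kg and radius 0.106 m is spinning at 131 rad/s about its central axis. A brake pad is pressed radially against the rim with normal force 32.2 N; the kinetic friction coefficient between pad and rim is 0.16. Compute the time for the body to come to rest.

t ≈ 37.6 s

I = ½MR² = (1/2)(27.9)(0.106)² = 0.1567 kg·m².
Friction force f = μN = (0.16)(32.2) = 5.152 N at the rim; torque magnitude τ = fR = 0.5461 N·m, opposing ω.
|α| = τ/I = 0.5461/0.1567 = 3.484 rad/s² (deceleration).
0 = ω₀ − |α|t ⇒ t = ω₀/|α| = 131/3.484 = 37.60 s.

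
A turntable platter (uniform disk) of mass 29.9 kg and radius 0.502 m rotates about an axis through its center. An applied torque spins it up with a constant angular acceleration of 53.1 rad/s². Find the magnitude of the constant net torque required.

I = ½MR² = (1/2)(29.9)(0.502)² = 3.767 kg·m².
τ = Iα = (3.767)(53.10) = 200.1 N·m.

τ ≈ 200 N·m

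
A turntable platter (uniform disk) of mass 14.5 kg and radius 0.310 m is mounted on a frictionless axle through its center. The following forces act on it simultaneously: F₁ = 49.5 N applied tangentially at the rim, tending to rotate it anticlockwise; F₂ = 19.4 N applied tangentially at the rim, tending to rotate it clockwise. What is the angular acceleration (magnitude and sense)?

α ≈ 13.4 rad/s², anticlockwise

I = ½MR² = (1/2)(14.5)(0.310)² = 0.6967 kg·m².
Taking anticlockwise as positive: τ₁ = +(49.5)(0.310) = +15.35 N·m; τ₂ = −(19.4)(0.310) = −6.014 N·m.
Net torque τ = 9.331 N·m.
α = τ/I = 9.331/0.6967 = 13.39 rad/s².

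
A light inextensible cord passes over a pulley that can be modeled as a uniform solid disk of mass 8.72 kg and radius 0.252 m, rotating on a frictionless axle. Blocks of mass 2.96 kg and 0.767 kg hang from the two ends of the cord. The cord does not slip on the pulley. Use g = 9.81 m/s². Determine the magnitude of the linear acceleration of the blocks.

I = ½MR² = (1/2)(8.72)(0.252)² = 0.2769 kg·m².
Heavier block: m₁g − T₁ = m₁a. Lighter block: T₂ − m₂g = m₂a.
Pulley: (T₁ − T₂)R = Iα = I(a/R), so T₁ − T₂ = (I/R²)a = (1/2)M_p a = 4.360·a.
Adding the three: (m₁ − m₂)g = (m₁ + m₂ + 4.360)a, so a = (2.96 − 0.767)(9.81)/(2.96 + 0.767 + 4.360) = 2.660 m/s².

a ≈ 2.66 m/s²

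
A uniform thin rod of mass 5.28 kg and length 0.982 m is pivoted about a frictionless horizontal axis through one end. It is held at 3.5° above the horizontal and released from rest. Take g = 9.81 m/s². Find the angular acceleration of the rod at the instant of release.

About the pivot, I = (1/3)ML² = (1/3)(5.28)(0.982)² = 1.697 kg·m².
The weight acts at the center, a distance L/2 = 0.4910 m from the pivot; τ = Mg(L/2) cos 3.5° = 25.38 N·m.
α = τ/I = 25.38/1.697 = 14.96 rad/s².
(Equivalently α = (3g/(2L)) cos 3.5° = 14.96 rad/s².)

α ≈ 15.0 rad/s²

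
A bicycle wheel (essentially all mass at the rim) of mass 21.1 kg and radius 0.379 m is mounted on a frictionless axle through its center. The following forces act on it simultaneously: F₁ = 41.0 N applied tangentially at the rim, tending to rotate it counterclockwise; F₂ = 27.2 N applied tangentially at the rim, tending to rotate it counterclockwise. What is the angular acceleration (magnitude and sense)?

I = MR² = (21.1)(0.379)² = 3.031 kg·m².
Taking counterclockwise as positive: τ₁ = +(41.0)(0.379) = +15.54 N·m; τ₂ = +(27.2)(0.379) = +10.31 N·m.
Net torque τ = 25.85 N·m.
α = τ/I = 25.85/3.031 = 8.528 rad/s².

α ≈ 8.53 rad/s², counterclockwise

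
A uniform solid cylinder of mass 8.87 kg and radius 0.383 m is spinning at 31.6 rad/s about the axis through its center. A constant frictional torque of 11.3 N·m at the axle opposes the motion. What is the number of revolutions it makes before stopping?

≈ 4.57 revolutions

I = ½MR² = (1/2)(8.87)(0.383)² = 0.6506 kg·m².
The net torque has magnitude 11.3 N·m, opposing ω.
|α| = τ/I = 11.30/0.6506 = 17.37 rad/s² (deceleration).
ω² = ω₀² − 2|α|θ with ω = 0 ⇒ θ = ω₀²/(2|α|) = 28.74 rad = 4.575 rev.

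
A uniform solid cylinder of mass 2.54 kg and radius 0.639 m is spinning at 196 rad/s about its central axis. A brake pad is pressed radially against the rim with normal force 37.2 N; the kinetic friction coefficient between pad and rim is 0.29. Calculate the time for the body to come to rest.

I = ½MR² = (1/2)(2.54)(0.639)² = 0.5186 kg·m².
Friction force f = μN = (0.29)(37.2) = 10.79 N at the rim; torque magnitude τ = fR = 6.894 N·m, opposing ω.
|α| = τ/I = 6.894/0.5186 = 13.29 rad/s² (deceleration).
0 = ω₀ − |α|t ⇒ t = ω₀/|α| = 196/13.29 = 14.74 s.

t ≈ 14.7 s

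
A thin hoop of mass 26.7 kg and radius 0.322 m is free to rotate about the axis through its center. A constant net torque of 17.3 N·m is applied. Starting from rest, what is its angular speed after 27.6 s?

ω ≈ 172 rad/s

I = MR² = (26.7)(0.322)² = 2.768 kg·m².
α = τ/I = 17.3/2.768 = 6.249 rad/s².
ω = ω₀ + αt = 0 + (6.249)(27.6) = 172.5 rad/s.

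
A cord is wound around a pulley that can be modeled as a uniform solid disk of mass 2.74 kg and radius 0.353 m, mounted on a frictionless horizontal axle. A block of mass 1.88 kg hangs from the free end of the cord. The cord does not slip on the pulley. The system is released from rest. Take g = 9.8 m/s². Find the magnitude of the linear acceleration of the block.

a ≈ 5.67 m/s²

I = ½MR² = (1/2)(2.74)(0.353)² = 0.1707 kg·m².
Block: mg − T = ma. Pulley: TR = Iα. No-slip: a = αR, so T = (I/R²)a = 1.370·a.
Then mg = (m + 1.370)a, so a = (1.88)(9.8)/(1.88 + 1.370) = 5.669 m/s².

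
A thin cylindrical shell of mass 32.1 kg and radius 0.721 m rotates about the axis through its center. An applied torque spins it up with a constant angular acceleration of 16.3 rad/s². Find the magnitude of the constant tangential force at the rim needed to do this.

F ≈ 377 N

I = MR² = (32.1)(0.721)² = 16.69 kg·m².
The required torque is τ = Iα = (16.69)(16.30) = 272.0 N·m.
A tangential force at the rim gives τ = FR, so F = τ/R = 272.0/0.721 = 377.2 N.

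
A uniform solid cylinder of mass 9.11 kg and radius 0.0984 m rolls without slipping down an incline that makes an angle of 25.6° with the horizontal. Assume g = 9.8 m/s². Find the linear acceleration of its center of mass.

Translation along the incline: Mg sinθ − f = Ma.
Rotation about the center: fR = Iα with I = ½MR². No-slip gives a = αR, so f = (I/R²)a = (1/2)M a.
Substituting: Mg sinθ = (1 + 0.5000)Ma, so a = g sinθ/(1 + 0.5000) = (9.8) sin 25.6° / 1.500 = 2.823 m/s².

a ≈ 2.82 m/s²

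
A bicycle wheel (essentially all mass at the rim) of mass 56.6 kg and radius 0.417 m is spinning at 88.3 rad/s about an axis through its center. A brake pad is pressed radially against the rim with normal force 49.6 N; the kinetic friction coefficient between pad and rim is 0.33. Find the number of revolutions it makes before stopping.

≈ 895 revolutions

I = MR² = (56.6)(0.417)² = 9.842 kg·m².
Friction force f = μN = (0.33)(49.6) = 16.37 N at the rim; torque magnitude τ = fR = 6.825 N·m, opposing ω.
|α| = τ/I = 6.825/9.842 = 0.6935 rad/s² (deceleration).
ω² = ω₀² − 2|α|θ with ω = 0 ⇒ θ = ω₀²/(2|α|) = 5621 rad = 894.7 rev.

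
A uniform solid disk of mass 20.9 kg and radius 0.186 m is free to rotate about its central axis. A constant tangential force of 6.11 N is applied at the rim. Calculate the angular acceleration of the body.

α ≈ 3.14 rad/s²

I = ½MR² = (1/2)(20.9)(0.186)² = 0.3615 kg·m².
τ = F R = (6.11)(0.186) = 1.136 N·m.
From τ = Iα: α = 1.136/0.3615 = 3.143 rad/s².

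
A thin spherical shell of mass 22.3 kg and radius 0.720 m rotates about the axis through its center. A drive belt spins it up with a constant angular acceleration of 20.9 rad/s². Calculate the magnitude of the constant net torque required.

τ ≈ 161 N·m

I = (2/3)MR² = (2/3)(22.3)(0.720)² = 7.707 kg·m².
τ = Iα = (7.707)(20.90) = 161.1 N·m.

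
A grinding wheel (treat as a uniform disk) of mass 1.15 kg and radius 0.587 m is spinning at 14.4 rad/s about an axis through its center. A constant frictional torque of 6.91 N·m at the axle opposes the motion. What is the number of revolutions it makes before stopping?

I = ½MR² = (1/2)(1.15)(0.587)² = 0.1981 kg·m².
The net torque has magnitude 6.91 N·m, opposing ω.
|α| = τ/I = 6.910/0.1981 = 34.88 rad/s² (deceleration).
ω² = ω₀² − 2|α|θ with ω = 0 ⇒ θ = ω₀²/(2|α|) = 2.973 rad = 0.4731 rev.

≈ 0.473 revolutions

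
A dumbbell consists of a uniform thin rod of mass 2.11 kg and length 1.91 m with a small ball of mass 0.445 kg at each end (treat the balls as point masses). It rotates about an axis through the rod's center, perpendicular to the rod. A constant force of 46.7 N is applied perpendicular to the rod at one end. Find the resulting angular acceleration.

I_rod = (1/12)ML² = (1/12)(2.11)(1.91)² = 0.6415 kg·m².
I_balls = 2·m·(L/2)² = 2(0.445)(0.9550)² = 0.8117 kg·m².
Total I = 1.453 kg·m².
τ = F·(L/2) = (46.7)(0.955) = 44.60 N·m.
α = τ/I = 44.60/1.453 = 30.69 rad/s².

α ≈ 30.7 rad/s²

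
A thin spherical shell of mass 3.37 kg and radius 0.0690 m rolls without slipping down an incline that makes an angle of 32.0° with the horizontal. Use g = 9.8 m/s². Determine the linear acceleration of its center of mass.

a ≈ 3.12 m/s²

Translation along the incline: Mg sinθ − f = Ma.
Rotation about the center: fR = Iα with I = (2/3)MR². No-slip gives a = αR, so f = (I/R²)a = (2/3)M a.
Substituting: Mg sinθ = (1 + 0.6667)Ma, so a = g sinθ/(1 + 0.6667) = (9.8) sin 32.0° / 1.667 = 3.116 m/s².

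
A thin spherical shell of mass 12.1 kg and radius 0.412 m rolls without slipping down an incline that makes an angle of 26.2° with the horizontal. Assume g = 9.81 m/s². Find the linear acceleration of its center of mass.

Translation along the incline: Mg sinθ − f = Ma.
Rotation about the center: fR = Iα with I = (2/3)MR². No-slip gives a = αR, so f = (I/R²)a = (2/3)M a.
Substituting: Mg sinθ = (1 + 0.6667)Ma, so a = g sinθ/(1 + 0.6667) = (9.81) sin 26.2° / 1.667 = 2.599 m/s².

a ≈ 2.60 m/s²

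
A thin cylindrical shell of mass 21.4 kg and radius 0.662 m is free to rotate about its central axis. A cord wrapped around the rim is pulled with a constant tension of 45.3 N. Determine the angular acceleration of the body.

I = MR² = (21.4)(0.662)² = 9.378 kg·m².
τ = F R = (45.3)(0.662) = 29.99 N·m.
Newton's second law for rotation, τ = Iα, gives α = τ/I = 29.99/9.378 = 3.198 rad/s².

α ≈ 3.20 rad/s²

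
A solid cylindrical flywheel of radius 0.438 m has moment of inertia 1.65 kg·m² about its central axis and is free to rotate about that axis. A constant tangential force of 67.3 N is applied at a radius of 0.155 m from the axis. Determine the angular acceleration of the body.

τ = F·r = (67.3)(0.155) = 10.43 N·m.
Newton's second law for rotation, τ = Iα, gives α = τ/I = 10.43/1.650 = 6.322 rad/s².

α ≈ 6.32 rad/s²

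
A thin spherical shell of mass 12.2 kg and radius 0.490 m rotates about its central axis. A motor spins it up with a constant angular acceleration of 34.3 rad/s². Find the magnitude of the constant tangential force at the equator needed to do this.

F ≈ 137 N

I = (2/3)MR² = (2/3)(12.2)(0.490)² = 1.953 kg·m².
The required torque is τ = Iα = (1.953)(34.30) = 66.98 N·m.
A tangential force at the equator gives τ = FR, so F = τ/R = 66.98/0.490 = 136.7 N.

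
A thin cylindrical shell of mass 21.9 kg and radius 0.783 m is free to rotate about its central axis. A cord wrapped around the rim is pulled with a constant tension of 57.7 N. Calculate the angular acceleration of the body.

I = MR² = (21.9)(0.783)² = 13.43 kg·m².
τ = F R = (57.7)(0.783) = 45.18 N·m.
Newton's second law for rotation, τ = Iα, gives α = τ/I = 45.18/13.43 = 3.365 rad/s².

α ≈ 3.36 rad/s²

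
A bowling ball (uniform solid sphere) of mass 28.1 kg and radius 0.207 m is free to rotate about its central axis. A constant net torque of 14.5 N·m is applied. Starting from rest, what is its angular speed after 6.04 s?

ω ≈ 182 rad/s

I = (2/5)MR² = (2/5)(28.1)(0.207)² = 0.4816 kg·m².
α = τ/I = 14.5/0.4816 = 30.11 rad/s².
ω = ω₀ + αt = 0 + (30.11)(6.04) = 181.8 rad/s.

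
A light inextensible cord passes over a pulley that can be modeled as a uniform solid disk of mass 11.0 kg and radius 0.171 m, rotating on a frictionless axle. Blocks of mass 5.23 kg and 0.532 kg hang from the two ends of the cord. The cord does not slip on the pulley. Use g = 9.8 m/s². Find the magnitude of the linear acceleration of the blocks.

a ≈ 4.09 m/s²

I = ½MR² = (1/2)(11.0)(0.171)² = 0.1608 kg·m².
Heavier block: m₁g − T₁ = m₁a. Lighter block: T₂ − m₂g = m₂a.
Pulley: (T₁ − T₂)R = Iα = I(a/R), so T₁ − T₂ = (I/R²)a = (1/2)M_p a = 5.500·a.
Adding the three: (m₁ − m₂)g = (m₁ + m₂ + 5.500)a, so a = (5.23 − 0.532)(9.8)/(5.23 + 0.532 + 5.500) = 4.088 m/s².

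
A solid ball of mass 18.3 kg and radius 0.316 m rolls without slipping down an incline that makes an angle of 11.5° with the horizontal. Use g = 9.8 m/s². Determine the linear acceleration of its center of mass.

a ≈ 1.40 m/s²

Translation along the incline: Mg sinθ − f = Ma.
Rotation about the center: fR = Iα with I = (2/5)MR². No-slip gives a = αR, so f = (I/R²)a = (2/5)M a.
Substituting: Mg sinθ = (1 + 0.4000)Ma, so a = g sinθ/(1 + 0.4000) = (9.8) sin 11.5° / 1.400 = 1.396 m/s².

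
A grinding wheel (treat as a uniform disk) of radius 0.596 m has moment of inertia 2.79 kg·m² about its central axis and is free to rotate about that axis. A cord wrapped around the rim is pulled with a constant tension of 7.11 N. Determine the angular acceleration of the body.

τ = F R = (7.11)(0.596) = 4.238 N·m.
From τ = Iα: α = 4.238/2.790 = 1.519 rad/s².

α ≈ 1.52 rad/s²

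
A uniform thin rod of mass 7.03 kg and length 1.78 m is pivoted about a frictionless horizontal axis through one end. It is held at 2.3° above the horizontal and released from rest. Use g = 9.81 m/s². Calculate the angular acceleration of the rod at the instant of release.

α ≈ 8.26 rad/s²

About the pivot, I = (1/3)ML² = (1/3)(7.03)(1.78)² = 7.425 kg·m².
The weight acts at the center, a distance L/2 = 0.8900 m from the pivot; τ = Mg(L/2) cos 2.3° = 61.33 N·m.
α = τ/I = 61.33/7.425 = 8.260 rad/s².
(Equivalently α = (3g/(2L)) cos 2.3° = 8.260 rad/s².)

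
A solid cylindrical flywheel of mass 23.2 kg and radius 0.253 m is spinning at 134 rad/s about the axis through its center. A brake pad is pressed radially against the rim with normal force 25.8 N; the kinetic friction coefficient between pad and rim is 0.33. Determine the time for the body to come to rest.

I = ½MR² = (1/2)(23.2)(0.253)² = 0.7425 kg·m².
Friction force f = μN = (0.33)(25.8) = 8.514 N at the rim; torque magnitude τ = fR = 2.154 N·m, opposing ω.
|α| = τ/I = 2.154/0.7425 = 2.901 rad/s² (deceleration).
0 = ω₀ − |α|t ⇒ t = ω₀/|α| = 134/2.901 = 46.19 s.

t ≈ 46.2 s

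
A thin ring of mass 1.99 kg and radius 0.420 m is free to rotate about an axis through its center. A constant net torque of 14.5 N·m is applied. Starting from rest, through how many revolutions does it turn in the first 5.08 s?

I = MR² = (1.99)(0.420)² = 0.3510 kg·m².
α = τ/I = 14.5/0.3510 = 41.31 rad/s².
θ = ½αt² = ½(41.31)(5.08)² = 533.0 rad.
Revolutions = θ/(2π) = 84.83.

≈ 84.8 revolutions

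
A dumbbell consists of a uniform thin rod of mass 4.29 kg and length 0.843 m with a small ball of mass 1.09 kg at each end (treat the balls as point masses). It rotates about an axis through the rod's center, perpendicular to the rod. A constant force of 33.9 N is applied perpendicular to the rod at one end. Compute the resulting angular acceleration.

I_rod = (1/12)ML² = (1/12)(4.29)(0.843)² = 0.2541 kg·m².
I_balls = 2·m·(L/2)² = 2(1.09)(0.4215)² = 0.3873 kg·m².
Total I = 0.6414 kg·m².
τ = F·(L/2) = (33.9)(0.421) = 14.29 N·m.
α = τ/I = 14.29/0.6414 = 22.28 rad/s².

α ≈ 22.3 rad/s²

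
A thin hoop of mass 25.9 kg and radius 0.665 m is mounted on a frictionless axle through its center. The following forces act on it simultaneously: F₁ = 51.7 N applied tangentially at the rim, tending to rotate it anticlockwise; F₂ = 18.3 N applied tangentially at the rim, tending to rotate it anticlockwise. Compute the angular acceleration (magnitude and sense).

α ≈ 4.06 rad/s², anticlockwise

I = MR² = (25.9)(0.665)² = 11.45 kg·m².
Taking anticlockwise as positive: τ₁ = +(51.7)(0.665) = +34.38 N·m; τ₂ = +(18.3)(0.665) = +12.17 N·m.
Net torque τ = 46.55 N·m.
α = τ/I = 46.55/11.45 = 4.064 rad/s².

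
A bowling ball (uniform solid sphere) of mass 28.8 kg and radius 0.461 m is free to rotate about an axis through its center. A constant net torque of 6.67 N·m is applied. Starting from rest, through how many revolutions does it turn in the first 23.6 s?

I = (2/5)MR² = (2/5)(28.8)(0.461)² = 2.448 kg·m².
α = τ/I = 6.67/2.448 = 2.724 rad/s².
θ = ½αt² = ½(2.724)(23.6)² = 758.7 rad.
Revolutions = θ/(2π) = 120.7.

≈ 121 revolutions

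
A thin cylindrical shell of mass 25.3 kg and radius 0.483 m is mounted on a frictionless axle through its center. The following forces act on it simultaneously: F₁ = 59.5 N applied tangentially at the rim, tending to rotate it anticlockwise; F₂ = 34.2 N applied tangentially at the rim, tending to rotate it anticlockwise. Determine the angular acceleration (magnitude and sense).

I = MR² = (25.3)(0.483)² = 5.902 kg·m².
Taking anticlockwise as positive: τ₁ = +(59.5)(0.483) = +28.74 N·m; τ₂ = +(34.2)(0.483) = +16.52 N·m.
Net torque τ = 45.26 N·m.
α = τ/I = 45.26/5.902 = 7.668 rad/s².

α ≈ 7.67 rad/s², anticlockwise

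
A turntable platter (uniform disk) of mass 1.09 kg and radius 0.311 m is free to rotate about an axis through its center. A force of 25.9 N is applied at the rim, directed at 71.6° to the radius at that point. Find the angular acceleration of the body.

I = ½MR² = (1/2)(1.09)(0.311)² = 0.05271 kg·m².
Only the tangential component produces torque: τ = F R sinθ = (25.9)(0.311) sin 71.6° = 7.643 N·m.
From τ = Iα: α = 7.643/0.05271 = 145.0 rad/s².

α ≈ 145 rad/s²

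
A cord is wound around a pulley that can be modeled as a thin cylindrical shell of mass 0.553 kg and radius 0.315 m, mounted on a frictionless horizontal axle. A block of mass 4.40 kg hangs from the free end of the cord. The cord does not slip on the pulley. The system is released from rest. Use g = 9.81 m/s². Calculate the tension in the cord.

T ≈ 4.82 N

I = MR² = (0.553)(0.315)² = 0.05487 kg·m².
Block: mg − T = ma. Pulley: TR = Iα. No-slip: a = αR, so T = (I/R²)a = 0.5530·a.
Then mg = (m + 0.5530)a, so a = (4.40)(9.81)/(4.40 + 0.5530) = 8.715 m/s².
T = 0.5530·a = 4.819 N.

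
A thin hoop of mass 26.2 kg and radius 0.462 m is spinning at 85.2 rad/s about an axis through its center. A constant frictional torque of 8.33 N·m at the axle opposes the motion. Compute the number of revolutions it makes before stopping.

≈ 388 revolutions

I = MR² = (26.2)(0.462)² = 5.592 kg·m².
The net torque has magnitude 8.33 N·m, opposing ω.
|α| = τ/I = 8.330/5.592 = 1.490 rad/s² (deceleration).
ω² = ω₀² − 2|α|θ with ω = 0 ⇒ θ = ω₀²/(2|α|) = 2437 rad = 387.8 rev.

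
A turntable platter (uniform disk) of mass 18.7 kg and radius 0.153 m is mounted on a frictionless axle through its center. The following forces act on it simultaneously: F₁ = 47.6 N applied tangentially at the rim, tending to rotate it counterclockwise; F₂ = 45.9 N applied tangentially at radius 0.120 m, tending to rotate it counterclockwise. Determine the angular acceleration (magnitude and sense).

α ≈ 58.4 rad/s², counterclockwise

I = ½MR² = (1/2)(18.7)(0.153)² = 0.2189 kg·m².
Taking counterclockwise as positive: τ₁ = +(47.6)(0.153) = +7.283 N·m; τ₂ = +(45.9)(0.120) = +5.508 N·m.
Net torque τ = 12.79 N·m.
α = τ/I = 12.79/0.2189 = 58.44 rad/s².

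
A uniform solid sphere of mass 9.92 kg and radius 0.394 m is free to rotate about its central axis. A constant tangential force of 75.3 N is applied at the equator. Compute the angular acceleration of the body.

I = (2/5)MR² = (2/5)(9.92)(0.394)² = 0.6160 kg·m².
τ = F R = (75.3)(0.394) = 29.67 N·m.
From τ = Iα: α = 29.67/0.6160 = 48.16 rad/s².

α ≈ 48.2 rad/s²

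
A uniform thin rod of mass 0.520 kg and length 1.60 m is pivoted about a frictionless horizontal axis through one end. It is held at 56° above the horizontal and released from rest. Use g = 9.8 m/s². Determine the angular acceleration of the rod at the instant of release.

α ≈ 5.14 rad/s²

About the pivot, I = (1/3)ML² = (1/3)(0.520)(1.60)² = 0.4437 kg·m².
The weight acts at the center, a distance L/2 = 0.8000 m from the pivot; τ = Mg(L/2) cos 56° = 2.280 N·m.
α = τ/I = 2.280/0.4437 = 5.138 rad/s².
(Equivalently α = (3g/(2L)) cos 56° = 5.138 rad/s².)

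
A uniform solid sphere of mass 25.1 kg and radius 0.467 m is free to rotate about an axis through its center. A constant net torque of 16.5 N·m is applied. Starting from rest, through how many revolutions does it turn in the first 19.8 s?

≈ 235 revolutions

I = (2/5)MR² = (2/5)(25.1)(0.467)² = 2.190 kg·m².
α = τ/I = 16.5/2.190 = 7.536 rad/s².
θ = ½αt² = ½(7.536)(19.8)² = 1477 rad.
Revolutions = θ/(2π) = 235.1.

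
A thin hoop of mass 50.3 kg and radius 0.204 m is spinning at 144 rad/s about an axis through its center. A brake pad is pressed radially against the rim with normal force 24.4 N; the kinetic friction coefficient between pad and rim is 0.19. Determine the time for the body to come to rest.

t ≈ 319 s

I = MR² = (50.3)(0.204)² = 2.093 kg·m².
Friction force f = μN = (0.19)(24.4) = 4.636 N at the rim; torque magnitude τ = fR = 0.9457 N·m, opposing ω.
|α| = τ/I = 0.9457/2.093 = 0.4518 rad/s² (deceleration).
0 = ω₀ − |α|t ⇒ t = ω₀/|α| = 144/0.4518 = 318.7 s.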